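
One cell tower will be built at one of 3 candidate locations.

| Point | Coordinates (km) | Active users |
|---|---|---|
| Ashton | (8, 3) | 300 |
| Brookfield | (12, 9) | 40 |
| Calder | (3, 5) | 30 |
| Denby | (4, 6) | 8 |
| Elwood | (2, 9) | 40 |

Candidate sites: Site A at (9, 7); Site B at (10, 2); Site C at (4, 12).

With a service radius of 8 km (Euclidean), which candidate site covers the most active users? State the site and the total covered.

Coverage radius r = 8 km; a point is covered iff (Δx)²+(Δy)² ≤ 8² = 64.
  Site A (9, 7): covers {Ashton, Brookfield, Calder, Denby, Elwood} → 418
  Site B (10, 2): covers {Ashton, Brookfield, Calder, Denby} → 378
  Site C (4, 12): covers {Calder, Denby, Elwood} → 78
Maximum coverage at Site A: 418 active users.

Site A, covering 418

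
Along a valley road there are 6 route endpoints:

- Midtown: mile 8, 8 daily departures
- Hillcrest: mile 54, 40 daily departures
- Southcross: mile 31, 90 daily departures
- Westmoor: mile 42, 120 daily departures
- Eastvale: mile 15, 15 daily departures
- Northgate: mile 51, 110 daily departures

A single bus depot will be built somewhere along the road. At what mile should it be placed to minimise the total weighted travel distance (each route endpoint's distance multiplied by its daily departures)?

For a sum of weighted absolute distances on a line, the optimum is the weighted median (not the mean). Total weight W = 383; half-weight = 191.5.
Sort by position and accumulate weight:
  mile 8 (Midtown, w=8) → cum 8
  mile 15 (Eastvale, w=15) → cum 23
  mile 31 (Southcross, w=90) → cum 113
  mile 42 (Westmoor, w=120) → cum 233  ≥ 191.5 → median here
  mile 51 (Northgate, w=110) → cum 343
  mile 54 (Hillcrest, w=40) → cum 383
Optimal location: mile 42.

x = 42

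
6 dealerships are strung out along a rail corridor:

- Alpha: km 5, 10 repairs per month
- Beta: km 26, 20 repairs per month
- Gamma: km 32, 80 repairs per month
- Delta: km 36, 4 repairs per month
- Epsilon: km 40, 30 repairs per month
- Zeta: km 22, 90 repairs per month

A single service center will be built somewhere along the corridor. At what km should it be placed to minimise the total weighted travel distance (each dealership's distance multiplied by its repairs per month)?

x = 26

For a sum of weighted absolute distances on a line, the optimum is the weighted median (not the mean). Total weight W = 234; half-weight = 117.
Sort by position and accumulate weight:
  km 5 (Alpha, w=10) → cum 10
  km 22 (Zeta, w=90) → cum 100
  km 26 (Beta, w=20) → cum 120  ≥ 117 → median here
  km 32 (Gamma, w=80) → cum 200
  km 36 (Delta, w=4) → cum 204
  km 40 (Epsilon, w=30) → cum 234
Optimal location: km 26.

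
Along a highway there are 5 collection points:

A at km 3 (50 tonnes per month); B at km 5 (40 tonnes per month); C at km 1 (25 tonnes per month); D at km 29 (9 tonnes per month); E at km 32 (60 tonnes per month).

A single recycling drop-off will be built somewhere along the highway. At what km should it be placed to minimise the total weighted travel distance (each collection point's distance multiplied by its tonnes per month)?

x = 5

For a sum of weighted absolute distances on a line, the optimum is the weighted median (not the mean). Total weight W = 184; half-weight = 92.
Sort by position and accumulate weight:
  km 1 (C, w=25) → cum 25
  km 3 (A, w=50) → cum 75
  km 5 (B, w=40) → cum 115  ≥ 92 → median here
  km 29 (D, w=9) → cum 124
  km 32 (E, w=60) → cum 184
Optimal location: km 5.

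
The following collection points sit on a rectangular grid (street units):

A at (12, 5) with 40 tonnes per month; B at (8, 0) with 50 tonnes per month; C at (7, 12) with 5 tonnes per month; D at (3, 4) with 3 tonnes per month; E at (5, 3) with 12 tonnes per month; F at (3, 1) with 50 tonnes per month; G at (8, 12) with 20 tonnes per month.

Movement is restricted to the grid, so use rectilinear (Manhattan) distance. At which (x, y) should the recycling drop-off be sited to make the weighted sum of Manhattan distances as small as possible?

Manhattan distance separates: Σwᵢ(|x−xᵢ|+|y−yᵢ|) = Σwᵢ|x−xᵢ| + Σwᵢ|y−yᵢ|, so x and y are optimised independently as 1-D weighted medians.
Total weight W = 180; half = 90.
x-coordinate, sorted with cumulative weight:
  x=3 (D, w=3) cum 3
  x=3 (F, w=50) cum 53
  x=5 (E, w=12) cum 65
  x=7 (C, w=5) cum 70
  x=8 (B, w=50) cum 120  ← median
  x=8 (G, w=20) cum 140
  x=12 (A, w=40) cum 180
⇒ x* = 8
y-coordinate, sorted with cumulative weight:
  y=0 (B, w=50) cum 50
  y=1 (F, w=50) cum 100  ← median
  y=3 (E, w=12) cum 112
  y=4 (D, w=3) cum 115
  y=5 (A, w=40) cum 155
  y=12 (C, w=5) cum 160
  y=12 (G, w=20) cum 180
⇒ y* = 1

(8, 1)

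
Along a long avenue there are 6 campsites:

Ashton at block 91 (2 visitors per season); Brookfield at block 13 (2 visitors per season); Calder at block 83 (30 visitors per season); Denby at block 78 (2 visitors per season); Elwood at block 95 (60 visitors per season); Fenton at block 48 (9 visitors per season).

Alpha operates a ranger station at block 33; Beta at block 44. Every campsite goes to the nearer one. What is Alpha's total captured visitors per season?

The indifferent point is the midpoint (33+44)/2 = 38.5; campsites left of it (closer to Alpha at 33) go to Alpha, those right go to Beta.
  Brookfield at 13 (w=2) → Alpha
  Fenton at 48 (w=9) → Beta
  Denby at 78 (w=2) → Beta
  Calder at 83 (w=30) → Beta
  Ashton at 91 (w=2) → Beta
  Elwood at 95 (w=60) → Beta
Alpha captures 2; Beta captures 103.

2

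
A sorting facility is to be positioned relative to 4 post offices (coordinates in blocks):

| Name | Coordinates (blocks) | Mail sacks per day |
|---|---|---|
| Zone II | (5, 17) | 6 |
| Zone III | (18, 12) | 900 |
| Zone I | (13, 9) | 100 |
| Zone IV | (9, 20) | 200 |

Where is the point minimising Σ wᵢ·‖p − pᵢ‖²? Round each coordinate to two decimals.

The minimiser of Σwᵢ‖p−pᵢ‖² is the weighted centroid p* = (Σwᵢpᵢ)/(Σwᵢ).
Σwᵢ = 1206.
Σwᵢxᵢ = 6·5 + 900·18 + 100·13 + 200·9 = 19330.
Σwᵢyᵢ = 6·17 + 900·12 + 100·9 + 200·20 = 15802.
x* = 19330/1206 = 16.03, y* = 15802/1206 = 13.10.

(16.03, 13.10)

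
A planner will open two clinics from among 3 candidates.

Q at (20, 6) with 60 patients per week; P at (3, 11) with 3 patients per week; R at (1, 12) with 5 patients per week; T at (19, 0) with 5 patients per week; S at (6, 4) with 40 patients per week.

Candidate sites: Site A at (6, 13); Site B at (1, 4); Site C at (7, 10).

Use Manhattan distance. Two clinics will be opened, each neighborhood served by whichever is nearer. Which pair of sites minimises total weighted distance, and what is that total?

{Site B, Site C}, total 1385

Evaluate every pair (each demand assigned to the nearer of the two):
  {Site B, Site C}: total = 1385
  {Site A, Site C}: total = 1455
  {Site A, Site B}: total = 1615
Best pair: {Site B, Site C} with total 1385.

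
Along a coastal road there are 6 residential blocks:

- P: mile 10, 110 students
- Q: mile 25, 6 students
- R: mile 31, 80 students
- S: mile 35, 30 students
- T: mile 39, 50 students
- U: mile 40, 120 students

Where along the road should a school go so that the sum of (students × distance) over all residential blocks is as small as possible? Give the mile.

x = 35

For a sum of weighted absolute distances on a line, the optimum is the weighted median (not the mean). Total weight W = 396; half-weight = 198.
Sort by position and accumulate weight:
  mile 10 (P, w=110) → cum 110
  mile 25 (Q, w=6) → cum 116
  mile 31 (R, w=80) → cum 196
  mile 35 (S, w=30) → cum 226  ≥ 198 → median here
  mile 39 (T, w=50) → cum 276
  mile 40 (U, w=120) → cum 396
Optimal location: mile 35.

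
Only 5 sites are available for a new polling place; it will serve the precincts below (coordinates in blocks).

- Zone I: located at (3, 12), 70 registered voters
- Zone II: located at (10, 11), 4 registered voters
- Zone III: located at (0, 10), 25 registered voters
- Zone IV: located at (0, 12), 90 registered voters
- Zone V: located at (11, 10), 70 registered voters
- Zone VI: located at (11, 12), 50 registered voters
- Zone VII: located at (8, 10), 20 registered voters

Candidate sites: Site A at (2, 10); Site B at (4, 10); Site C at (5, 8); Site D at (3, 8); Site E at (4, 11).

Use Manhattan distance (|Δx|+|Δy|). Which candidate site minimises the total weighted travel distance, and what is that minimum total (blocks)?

Total weighted distance at each candidate:
  Site A (2, 10): total = 1956
  Site B (4, 10): total = 1898
  Site C (5, 8): total = 2597
  Site D (3, 8): total = 2515
  Site E (4, 11): total = 1799
Minimum is at Site E with total 1799 blocks.

Site E, total 1799 blocks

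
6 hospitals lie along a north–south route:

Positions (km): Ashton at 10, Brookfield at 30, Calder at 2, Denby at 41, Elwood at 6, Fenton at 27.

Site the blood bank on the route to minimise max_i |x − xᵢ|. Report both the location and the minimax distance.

The 1-center on a line is the midpoint of the two extreme points: leftmost at 2, rightmost at 41.
Optimal location = (2 + 41)/2 = 21.5; maximum distance = (41 − 2)/2 = 19.5.

location 21.5, max distance 19.5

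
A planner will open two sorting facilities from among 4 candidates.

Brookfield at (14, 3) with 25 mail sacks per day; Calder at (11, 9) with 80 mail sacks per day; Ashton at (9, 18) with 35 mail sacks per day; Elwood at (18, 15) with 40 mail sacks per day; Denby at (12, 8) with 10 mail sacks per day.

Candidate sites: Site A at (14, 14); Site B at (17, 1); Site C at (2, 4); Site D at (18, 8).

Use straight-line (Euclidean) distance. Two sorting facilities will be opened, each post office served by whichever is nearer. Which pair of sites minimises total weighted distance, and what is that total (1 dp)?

{Site A, Site B}, total 1008.9

Evaluate every pair (each demand assigned to the nearer of the two):
  {Site A, Site B}: total = 1008.9
  {Site A, Site D}: total = 1075.6
  {Site A, Site C}: total = 1193.8
  {Site B, Site D}: total = 1466.7
  {Site C, Site D}: total = 1536.6
  {Site B, Site C}: total = 2085.4
Best pair: {Site A, Site B} with total 1008.9.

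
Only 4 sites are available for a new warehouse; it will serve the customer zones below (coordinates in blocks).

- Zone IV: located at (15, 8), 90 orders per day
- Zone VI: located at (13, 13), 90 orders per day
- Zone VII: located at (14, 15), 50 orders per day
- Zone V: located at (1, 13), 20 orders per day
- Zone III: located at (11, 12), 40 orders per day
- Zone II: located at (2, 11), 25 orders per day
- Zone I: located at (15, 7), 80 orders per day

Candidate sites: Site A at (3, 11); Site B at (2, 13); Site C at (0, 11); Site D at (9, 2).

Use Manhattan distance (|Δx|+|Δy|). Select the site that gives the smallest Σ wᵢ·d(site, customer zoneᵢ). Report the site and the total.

Site A, total 4925 blocks

Total weighted distance at each candidate:
  Site A (3, 11): total = 4925
  Site B (2, 13): total = 5300
  Site C (0, 11): total = 5980
  Site D (9, 2): total = 5470
Minimum is at Site A with total 4925 blocks.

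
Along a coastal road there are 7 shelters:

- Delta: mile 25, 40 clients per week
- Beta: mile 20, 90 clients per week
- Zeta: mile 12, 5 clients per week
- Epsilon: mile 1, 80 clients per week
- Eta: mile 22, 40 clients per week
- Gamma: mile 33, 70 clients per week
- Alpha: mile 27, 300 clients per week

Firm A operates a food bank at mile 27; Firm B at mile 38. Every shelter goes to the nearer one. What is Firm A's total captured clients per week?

555

The indifferent point is the midpoint (27+38)/2 = 32.5; shelters left of it (closer to Firm A at 27) go to Firm A, those right go to Firm B.
  Epsilon at 1 (w=80) → Firm A
  Zeta at 12 (w=5) → Firm A
  Beta at 20 (w=90) → Firm A
  Eta at 22 (w=40) → Firm A
  Delta at 25 (w=40) → Firm A
  Alpha at 27 (w=300) → Firm A
  Gamma at 33 (w=70) → Firm B
Firm A captures 555; Firm B captures 70.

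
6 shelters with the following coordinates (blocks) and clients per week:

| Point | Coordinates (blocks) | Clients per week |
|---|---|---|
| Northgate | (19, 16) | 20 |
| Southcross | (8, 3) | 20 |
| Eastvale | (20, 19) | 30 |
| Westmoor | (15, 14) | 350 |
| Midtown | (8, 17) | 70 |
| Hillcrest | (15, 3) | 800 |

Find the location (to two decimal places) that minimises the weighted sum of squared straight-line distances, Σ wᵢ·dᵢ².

The minimiser of Σwᵢ‖p−pᵢ‖² is the weighted centroid p* = (Σwᵢpᵢ)/(Σwᵢ).
Σwᵢ = 1290.
Σwᵢxᵢ = 20·19 + 20·8 + 30·20 + 350·15 + 70·8 + 800·15 = 18950.
Σwᵢyᵢ = 20·16 + 20·3 + 30·19 + 350·14 + 70·17 + 800·3 = 9440.
x* = 18950/1290 = 14.69, y* = 9440/1290 = 7.32.

(14.69, 7.32)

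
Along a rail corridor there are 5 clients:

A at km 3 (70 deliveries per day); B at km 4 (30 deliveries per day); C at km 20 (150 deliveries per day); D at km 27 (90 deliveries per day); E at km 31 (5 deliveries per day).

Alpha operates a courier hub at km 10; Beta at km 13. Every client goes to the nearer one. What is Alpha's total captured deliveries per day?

100

The indifferent point is the midpoint (10+13)/2 = 11.5; clients left of it (closer to Alpha at 10) go to Alpha, those right go to Beta.
  A at 3 (w=70) → Alpha
  B at 4 (w=30) → Alpha
  C at 20 (w=150) → Beta
  D at 27 (w=90) → Beta
  E at 31 (w=5) → Beta
Alpha captures 100; Beta captures 245.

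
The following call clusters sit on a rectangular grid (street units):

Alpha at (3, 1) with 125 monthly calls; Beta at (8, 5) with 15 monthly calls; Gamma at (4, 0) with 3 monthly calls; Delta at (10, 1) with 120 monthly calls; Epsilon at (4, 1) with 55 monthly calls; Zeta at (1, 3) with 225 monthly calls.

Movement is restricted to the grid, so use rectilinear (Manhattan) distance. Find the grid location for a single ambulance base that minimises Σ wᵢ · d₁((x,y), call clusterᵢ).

Manhattan distance separates: Σwᵢ(|x−xᵢ|+|y−yᵢ|) = Σwᵢ|x−xᵢ| + Σwᵢ|y−yᵢ|, so x and y are optimised independently as 1-D weighted medians.
Total weight W = 543; half = 271.5.
x-coordinate, sorted with cumulative weight:
  x=1 (Zeta, w=225) cum 225
  x=3 (Alpha, w=125) cum 350  ← median
  x=4 (Gamma, w=3) cum 353
  x=4 (Epsilon, w=55) cum 408
  x=8 (Beta, w=15) cum 423
  x=10 (Delta, w=120) cum 543
⇒ x* = 3
y-coordinate, sorted with cumulative weight:
  y=0 (Gamma, w=3) cum 3
  y=1 (Alpha, w=125) cum 128
  y=1 (Delta, w=120) cum 248
  y=1 (Epsilon, w=55) cum 303  ← median
  y=3 (Zeta, w=225) cum 528
  y=5 (Beta, w=15) cum 543
⇒ y* = 1

(3, 1)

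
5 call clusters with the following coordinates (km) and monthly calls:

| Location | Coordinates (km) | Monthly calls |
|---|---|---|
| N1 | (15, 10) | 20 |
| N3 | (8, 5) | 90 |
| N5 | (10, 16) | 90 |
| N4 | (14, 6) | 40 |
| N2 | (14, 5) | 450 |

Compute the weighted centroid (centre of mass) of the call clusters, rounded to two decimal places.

The minimiser of Σwᵢ‖p−pᵢ‖² is the weighted centroid p* = (Σwᵢpᵢ)/(Σwᵢ).
Σwᵢ = 690.
Σwᵢxᵢ = 20·15 + 90·8 + 90·10 + 40·14 + 450·14 = 8780.
Σwᵢyᵢ = 20·10 + 90·5 + 90·16 + 40·6 + 450·5 = 4580.
x* = 8780/690 = 12.72, y* = 4580/690 = 6.64.

(12.72, 6.64)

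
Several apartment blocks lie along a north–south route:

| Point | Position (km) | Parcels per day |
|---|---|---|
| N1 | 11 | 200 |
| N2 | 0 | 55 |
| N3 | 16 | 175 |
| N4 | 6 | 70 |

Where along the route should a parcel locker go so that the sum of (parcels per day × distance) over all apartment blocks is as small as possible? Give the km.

For a sum of weighted absolute distances on a line, the optimum is the weighted median (not the mean). Total weight W = 500; half-weight = 250.
Sort by position and accumulate weight:
  km 0 (N2, w=55) → cum 55
  km 6 (N4, w=70) → cum 125
  km 11 (N1, w=200) → cum 325  ≥ 250 → median here
  km 16 (N3, w=175) → cum 500
Optimal location: km 11.

x = 11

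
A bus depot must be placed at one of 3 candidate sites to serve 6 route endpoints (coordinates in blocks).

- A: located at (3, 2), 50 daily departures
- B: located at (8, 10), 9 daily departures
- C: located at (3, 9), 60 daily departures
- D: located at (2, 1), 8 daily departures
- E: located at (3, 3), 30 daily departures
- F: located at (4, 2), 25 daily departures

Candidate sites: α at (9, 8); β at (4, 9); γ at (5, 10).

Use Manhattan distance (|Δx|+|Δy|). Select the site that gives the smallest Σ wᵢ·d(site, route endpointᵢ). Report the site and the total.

β, total 970 blocks

Total weighted distance at each candidate:
  α (9, 8): total = 1764
  β (4, 9): total = 970
  γ (5, 10): total = 1298
Minimum is at β with total 970 blocks.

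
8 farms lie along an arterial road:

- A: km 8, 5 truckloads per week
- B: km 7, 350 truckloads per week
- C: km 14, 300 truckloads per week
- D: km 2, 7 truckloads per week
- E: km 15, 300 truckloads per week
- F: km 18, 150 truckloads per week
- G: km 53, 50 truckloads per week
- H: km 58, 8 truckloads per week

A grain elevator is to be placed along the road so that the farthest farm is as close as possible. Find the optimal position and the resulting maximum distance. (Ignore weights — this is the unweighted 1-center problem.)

The 1-center on a line is the midpoint of the two extreme points: leftmost at 2, rightmost at 58.
Optimal location = (2 + 58)/2 = 30; maximum distance = (58 − 2)/2 = 28.

location 30, max distance 28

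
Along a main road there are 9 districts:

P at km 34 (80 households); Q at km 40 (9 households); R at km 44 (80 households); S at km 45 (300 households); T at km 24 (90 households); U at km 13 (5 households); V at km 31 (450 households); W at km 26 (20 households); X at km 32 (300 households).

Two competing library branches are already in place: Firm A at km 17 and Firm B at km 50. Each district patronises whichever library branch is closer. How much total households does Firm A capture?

865

The indifferent point is the midpoint (17+50)/2 = 33.5; districts left of it (closer to Firm A at 17) go to Firm A, those right go to Firm B.
  U at 13 (w=5) → Firm A
  T at 24 (w=90) → Firm A
  W at 26 (w=20) → Firm A
  V at 31 (w=450) → Firm A
  X at 32 (w=300) → Firm A
  P at 34 (w=80) → Firm B
  Q at 40 (w=9) → Firm B
  R at 44 (w=80) → Firm B
  S at 45 (w=300) → Firm B
Firm A captures 865; Firm B captures 469.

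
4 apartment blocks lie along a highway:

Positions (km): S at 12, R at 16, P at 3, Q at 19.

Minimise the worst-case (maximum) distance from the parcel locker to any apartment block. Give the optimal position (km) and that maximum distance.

The 1-center on a line is the midpoint of the two extreme points: leftmost at 3, rightmost at 19.
Optimal location = (3 + 19)/2 = 11; maximum distance = (19 − 3)/2 = 8.

location 11, max distance 8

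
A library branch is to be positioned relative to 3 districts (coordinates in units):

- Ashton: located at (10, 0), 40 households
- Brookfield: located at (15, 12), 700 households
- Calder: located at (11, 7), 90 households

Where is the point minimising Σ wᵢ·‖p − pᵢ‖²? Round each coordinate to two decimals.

(14.33, 10.88)

The minimiser of Σwᵢ‖p−pᵢ‖² is the weighted centroid p* = (Σwᵢpᵢ)/(Σwᵢ).
Σwᵢ = 830.
Σwᵢxᵢ = 40·10 + 700·15 + 90·11 = 11890.
Σwᵢyᵢ = 40·0 + 700·12 + 90·7 = 9030.
x* = 11890/830 = 14.33, y* = 9030/830 = 10.88.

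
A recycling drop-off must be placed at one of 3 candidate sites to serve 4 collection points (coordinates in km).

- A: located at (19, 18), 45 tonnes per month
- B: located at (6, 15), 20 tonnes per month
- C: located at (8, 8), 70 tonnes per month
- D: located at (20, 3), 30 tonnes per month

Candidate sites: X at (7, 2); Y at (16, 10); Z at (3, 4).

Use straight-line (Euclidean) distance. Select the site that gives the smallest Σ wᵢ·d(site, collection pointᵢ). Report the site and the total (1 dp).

Y, total 1427.2 km

Total weighted distance at each candidate:
  X (7, 2): total = 1977.7
  Y (16, 10): total = 1427.2
  Z (3, 4): total = 2143.8
Minimum is at Y with total 1427.2 km.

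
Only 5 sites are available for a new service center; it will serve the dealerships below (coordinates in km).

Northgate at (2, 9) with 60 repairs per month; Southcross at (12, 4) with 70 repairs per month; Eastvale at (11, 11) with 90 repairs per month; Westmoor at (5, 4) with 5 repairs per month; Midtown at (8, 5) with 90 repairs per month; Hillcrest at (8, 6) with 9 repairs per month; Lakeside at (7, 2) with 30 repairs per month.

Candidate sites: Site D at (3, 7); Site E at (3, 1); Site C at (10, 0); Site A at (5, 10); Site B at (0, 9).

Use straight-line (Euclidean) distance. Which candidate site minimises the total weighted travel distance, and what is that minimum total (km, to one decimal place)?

Total weighted distance at each candidate:
  Site D (3, 7): total = 2343.9
  Site E (3, 1): total = 3082.0
  Site C (10, 0): total = 2711.4
  Site A (5, 10): total = 2229.7
  Site B (0, 9): total = 3250.5
Minimum is at Site A with total 2229.7 km.

Site A, total 2229.7 km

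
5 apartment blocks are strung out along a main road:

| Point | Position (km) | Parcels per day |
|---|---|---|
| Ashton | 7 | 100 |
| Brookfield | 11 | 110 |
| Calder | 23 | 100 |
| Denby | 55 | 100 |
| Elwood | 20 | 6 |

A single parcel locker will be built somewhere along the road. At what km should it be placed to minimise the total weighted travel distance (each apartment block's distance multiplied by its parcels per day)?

For a sum of weighted absolute distances on a line, the optimum is the weighted median (not the mean). Total weight W = 416; half-weight = 208.
Sort by position and accumulate weight:
  km 7 (Ashton, w=100) → cum 100
  km 11 (Brookfield, w=110) → cum 210  ≥ 208 → median here
  km 20 (Elwood, w=6) → cum 216
  km 23 (Calder, w=100) → cum 316
  km 55 (Denby, w=100) → cum 416
Optimal location: km 11.

x = 11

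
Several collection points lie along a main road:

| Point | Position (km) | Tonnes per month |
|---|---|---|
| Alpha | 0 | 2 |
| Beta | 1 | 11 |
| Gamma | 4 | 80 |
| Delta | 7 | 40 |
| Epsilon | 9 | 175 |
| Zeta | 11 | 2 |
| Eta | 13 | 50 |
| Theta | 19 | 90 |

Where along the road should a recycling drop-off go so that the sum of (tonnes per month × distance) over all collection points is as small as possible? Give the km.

For a sum of weighted absolute distances on a line, the optimum is the weighted median (not the mean). Total weight W = 450; half-weight = 225.
Sort by position and accumulate weight:
  km 0 (Alpha, w=2) → cum 2
  km 1 (Beta, w=11) → cum 13
  km 4 (Gamma, w=80) → cum 93
  km 7 (Delta, w=40) → cum 133
  km 9 (Epsilon, w=175) → cum 308  ≥ 225 → median here
  km 11 (Zeta, w=2) → cum 310
  km 13 (Eta, w=50) → cum 360
  km 19 (Theta, w=90) → cum 450
Optimal location: km 9.

x = 9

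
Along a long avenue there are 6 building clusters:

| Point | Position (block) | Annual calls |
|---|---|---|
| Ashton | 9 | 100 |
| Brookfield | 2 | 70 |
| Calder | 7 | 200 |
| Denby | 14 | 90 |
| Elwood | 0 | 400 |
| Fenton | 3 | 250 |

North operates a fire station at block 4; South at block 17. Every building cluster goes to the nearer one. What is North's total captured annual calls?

The indifferent point is the midpoint (4+17)/2 = 10.5; building clusters left of it (closer to North at 4) go to North, those right go to South.
  Elwood at 0 (w=400) → North
  Brookfield at 2 (w=70) → North
  Fenton at 3 (w=250) → North
  Calder at 7 (w=200) → North
  Ashton at 9 (w=100) → North
  Denby at 14 (w=90) → South
North captures 1020; South captures 90.

1020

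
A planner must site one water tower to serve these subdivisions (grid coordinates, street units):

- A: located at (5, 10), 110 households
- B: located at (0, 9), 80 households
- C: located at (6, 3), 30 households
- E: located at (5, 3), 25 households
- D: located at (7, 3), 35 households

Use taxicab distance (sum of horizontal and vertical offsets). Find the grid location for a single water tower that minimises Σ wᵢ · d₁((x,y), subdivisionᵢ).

Manhattan distance separates: Σwᵢ(|x−xᵢ|+|y−yᵢ|) = Σwᵢ|x−xᵢ| + Σwᵢ|y−yᵢ|, so x and y are optimised independently as 1-D weighted medians.
Total weight W = 280; half = 140.
x-coordinate, sorted with cumulative weight:
  x=0 (B, w=80) cum 80
  x=5 (A, w=110) cum 190  ← median
  x=5 (E, w=25) cum 215
  x=6 (C, w=30) cum 245
  x=7 (D, w=35) cum 280
⇒ x* = 5
y-coordinate, sorted with cumulative weight:
  y=3 (C, w=30) cum 30
  y=3 (E, w=25) cum 55
  y=3 (D, w=35) cum 90
  y=9 (B, w=80) cum 170  ← median
  y=10 (A, w=110) cum 280
⇒ y* = 9

(5, 9)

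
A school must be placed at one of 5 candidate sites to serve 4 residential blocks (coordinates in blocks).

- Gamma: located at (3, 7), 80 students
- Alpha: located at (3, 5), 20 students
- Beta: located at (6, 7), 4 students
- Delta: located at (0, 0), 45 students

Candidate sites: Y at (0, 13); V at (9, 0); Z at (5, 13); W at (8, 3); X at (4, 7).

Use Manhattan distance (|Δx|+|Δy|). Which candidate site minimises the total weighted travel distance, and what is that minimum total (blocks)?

Total weighted distance at each candidate:
  Y (0, 13): total = 1573
  V (9, 0): total = 1705
  Z (5, 13): total = 1678
  W (8, 3): total = 1379
  X (4, 7): total = 643
Minimum is at X with total 643 blocks.

X, total 643 blocks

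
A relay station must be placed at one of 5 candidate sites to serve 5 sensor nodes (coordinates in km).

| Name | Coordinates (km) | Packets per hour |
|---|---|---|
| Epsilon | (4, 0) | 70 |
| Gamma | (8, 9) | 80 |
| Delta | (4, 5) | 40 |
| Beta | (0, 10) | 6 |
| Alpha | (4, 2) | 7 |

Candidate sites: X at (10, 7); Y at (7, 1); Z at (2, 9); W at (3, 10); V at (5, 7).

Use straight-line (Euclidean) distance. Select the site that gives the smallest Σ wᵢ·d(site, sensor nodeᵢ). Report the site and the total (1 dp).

V, total 943.5 km

Total weighted distance at each candidate:
  X (10, 7): total = 1241.9
  Y (7, 1): total = 1156.9
  Z (2, 9): total = 1368.6
  W (3, 10): total = 1389.8
  V (5, 7): total = 943.5
Minimum is at V with total 943.5 km.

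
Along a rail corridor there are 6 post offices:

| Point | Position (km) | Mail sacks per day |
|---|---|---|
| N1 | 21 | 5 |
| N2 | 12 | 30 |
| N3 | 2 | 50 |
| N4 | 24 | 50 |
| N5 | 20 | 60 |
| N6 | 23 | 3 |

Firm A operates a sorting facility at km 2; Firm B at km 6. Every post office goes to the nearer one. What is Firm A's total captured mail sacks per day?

50

The indifferent point is the midpoint (2+6)/2 = 4; post offices left of it (closer to Firm A at 2) go to Firm A, those right go to Firm B.
  N3 at 2 (w=50) → Firm A
  N2 at 12 (w=30) → Firm B
  N5 at 20 (w=60) → Firm B
  N1 at 21 (w=5) → Firm B
  N6 at 23 (w=3) → Firm B
  N4 at 24 (w=50) → Firm B
Firm A captures 50; Firm B captures 148.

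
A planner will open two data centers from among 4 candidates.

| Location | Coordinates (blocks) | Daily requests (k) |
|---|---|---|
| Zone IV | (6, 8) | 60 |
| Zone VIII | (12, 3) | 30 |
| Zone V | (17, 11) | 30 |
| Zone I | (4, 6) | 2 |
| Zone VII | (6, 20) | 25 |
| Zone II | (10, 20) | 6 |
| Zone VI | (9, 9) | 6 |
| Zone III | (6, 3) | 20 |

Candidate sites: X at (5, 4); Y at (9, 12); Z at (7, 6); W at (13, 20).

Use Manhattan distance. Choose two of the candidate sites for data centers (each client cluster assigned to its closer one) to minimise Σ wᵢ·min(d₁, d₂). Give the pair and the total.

{Z, W}, total 1119

Evaluate every pair (each demand assigned to the nearer of the two):
  {Z, W}: total = 1119
  {Y, Z}: total = 1123
  {X, Y}: total = 1203
  {X, W}: total = 1223
  {X, Z}: total = 1423
  {Y, W}: total = 1523
Best pair: {Z, W} with total 1119.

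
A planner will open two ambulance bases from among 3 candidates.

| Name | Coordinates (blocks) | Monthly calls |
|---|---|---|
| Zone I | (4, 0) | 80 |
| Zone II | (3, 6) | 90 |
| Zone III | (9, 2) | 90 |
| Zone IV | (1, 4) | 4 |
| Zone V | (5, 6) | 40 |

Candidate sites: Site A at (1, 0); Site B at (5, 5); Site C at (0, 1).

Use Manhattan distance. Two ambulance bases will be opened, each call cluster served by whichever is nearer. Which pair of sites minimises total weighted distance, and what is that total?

Evaluate every pair (each demand assigned to the nearer of the two):
  {Site A, Site B}: total = 1196
  {Site B, Site C}: total = 1356
  {Site A, Site C}: total = 2276
Best pair: {Site A, Site B} with total 1196.

{Site A, Site B}, total 1196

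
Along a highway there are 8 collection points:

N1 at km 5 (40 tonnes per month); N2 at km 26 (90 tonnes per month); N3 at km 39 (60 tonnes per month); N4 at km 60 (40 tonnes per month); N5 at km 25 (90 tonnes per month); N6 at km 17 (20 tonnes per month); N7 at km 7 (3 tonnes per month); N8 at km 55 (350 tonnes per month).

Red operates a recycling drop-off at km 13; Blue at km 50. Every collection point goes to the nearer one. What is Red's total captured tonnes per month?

243

The indifferent point is the midpoint (13+50)/2 = 31.5; collection points left of it (closer to Red at 13) go to Red, those right go to Blue.
  N1 at 5 (w=40) → Red
  N7 at 7 (w=3) → Red
  N6 at 17 (w=20) → Red
  N5 at 25 (w=90) → Red
  N2 at 26 (w=90) → Red
  N3 at 39 (w=60) → Blue
  N8 at 55 (w=350) → Blue
  N4 at 60 (w=40) → Blue
Red captures 243; Blue captures 450.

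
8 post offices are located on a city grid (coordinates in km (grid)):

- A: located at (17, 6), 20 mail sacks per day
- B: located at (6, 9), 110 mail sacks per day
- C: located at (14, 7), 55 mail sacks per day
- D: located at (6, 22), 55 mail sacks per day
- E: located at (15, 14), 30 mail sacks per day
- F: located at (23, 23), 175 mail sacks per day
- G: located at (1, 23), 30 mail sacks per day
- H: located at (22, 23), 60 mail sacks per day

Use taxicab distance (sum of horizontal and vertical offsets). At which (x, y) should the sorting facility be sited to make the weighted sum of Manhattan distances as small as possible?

(15, 22)

Manhattan distance separates: Σwᵢ(|x−xᵢ|+|y−yᵢ|) = Σwᵢ|x−xᵢ| + Σwᵢ|y−yᵢ|, so x and y are optimised independently as 1-D weighted medians.
Total weight W = 535; half = 267.5.
x-coordinate, sorted with cumulative weight:
  x=1 (G, w=30) cum 30
  x=6 (B, w=110) cum 140
  x=6 (D, w=55) cum 195
  x=14 (C, w=55) cum 250
  x=15 (E, w=30) cum 280  ← median
  x=17 (A, w=20) cum 300
  x=22 (H, w=60) cum 360
  x=23 (F, w=175) cum 535
⇒ x* = 15
y-coordinate, sorted with cumulative weight:
  y=6 (A, w=20) cum 20
  y=7 (C, w=55) cum 75
  y=9 (B, w=110) cum 185
  y=14 (E, w=30) cum 215
  y=22 (D, w=55) cum 270  ← median
  y=23 (F, w=175) cum 445
  y=23 (G, w=30) cum 475
  y=23 (H, w=60) cum 535
⇒ y* = 22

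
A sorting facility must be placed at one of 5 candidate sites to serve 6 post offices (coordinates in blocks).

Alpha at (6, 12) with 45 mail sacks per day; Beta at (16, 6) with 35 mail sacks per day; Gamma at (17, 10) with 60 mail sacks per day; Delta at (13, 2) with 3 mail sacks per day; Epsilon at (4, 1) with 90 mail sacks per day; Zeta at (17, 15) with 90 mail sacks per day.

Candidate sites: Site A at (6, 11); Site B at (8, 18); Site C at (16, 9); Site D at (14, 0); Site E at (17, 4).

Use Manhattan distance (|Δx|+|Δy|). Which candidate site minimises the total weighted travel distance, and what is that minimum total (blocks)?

Site C, total 3270 blocks

Total weighted distance at each candidate:
  Site A (6, 11): total = 3768
  Site B (8, 18): total = 5113
  Site C (16, 9): total = 3270
  Site D (14, 0): total = 4579
  Site E (17, 4): total = 3768
Minimum is at Site C with total 3270 blocks.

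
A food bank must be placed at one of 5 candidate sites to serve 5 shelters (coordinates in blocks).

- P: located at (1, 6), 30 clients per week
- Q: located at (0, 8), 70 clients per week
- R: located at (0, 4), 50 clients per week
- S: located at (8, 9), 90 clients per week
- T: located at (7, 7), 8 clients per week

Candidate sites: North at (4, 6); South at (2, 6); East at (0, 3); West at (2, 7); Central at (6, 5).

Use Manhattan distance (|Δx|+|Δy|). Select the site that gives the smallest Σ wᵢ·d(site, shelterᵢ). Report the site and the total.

Total weighted distance at each candidate:
  North (4, 6): total = 1472
  South (2, 6): total = 1368
  East (0, 3): total = 1868
  West (2, 7): total = 1280
  Central (6, 5): total = 1724
Minimum is at West with total 1280 blocks.

West, total 1280 blocks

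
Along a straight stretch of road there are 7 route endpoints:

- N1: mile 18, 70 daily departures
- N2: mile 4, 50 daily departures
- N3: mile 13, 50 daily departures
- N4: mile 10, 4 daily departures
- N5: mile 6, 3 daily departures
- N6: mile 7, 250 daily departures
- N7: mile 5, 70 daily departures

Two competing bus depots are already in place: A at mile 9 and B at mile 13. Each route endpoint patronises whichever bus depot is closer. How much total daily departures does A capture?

377

The indifferent point is the midpoint (9+13)/2 = 11; route endpoints left of it (closer to A at 9) go to A, those right go to B.
  N2 at 4 (w=50) → A
  N7 at 5 (w=70) → A
  N5 at 6 (w=3) → A
  N6 at 7 (w=250) → A
  N4 at 10 (w=4) → A
  N3 at 13 (w=50) → B
  N1 at 18 (w=70) → B
A captures 377; B captures 120.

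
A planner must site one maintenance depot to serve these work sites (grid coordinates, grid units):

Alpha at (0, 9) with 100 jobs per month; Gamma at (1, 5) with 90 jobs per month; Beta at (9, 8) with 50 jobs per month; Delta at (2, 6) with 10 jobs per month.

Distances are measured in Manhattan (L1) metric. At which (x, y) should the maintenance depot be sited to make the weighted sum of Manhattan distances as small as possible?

Manhattan distance separates: Σwᵢ(|x−xᵢ|+|y−yᵢ|) = Σwᵢ|x−xᵢ| + Σwᵢ|y−yᵢ|, so x and y are optimised independently as 1-D weighted medians.
Total weight W = 250; half = 125.
x-coordinate, sorted with cumulative weight:
  x=0 (Alpha, w=100) cum 100
  x=1 (Gamma, w=90) cum 190  ← median
  x=2 (Delta, w=10) cum 200
  x=9 (Beta, w=50) cum 250
⇒ x* = 1
y-coordinate, sorted with cumulative weight:
  y=5 (Gamma, w=90) cum 90
  y=6 (Delta, w=10) cum 100
  y=8 (Beta, w=50) cum 150  ← median
  y=9 (Alpha, w=100) cum 250
⇒ y* = 8

(1, 8)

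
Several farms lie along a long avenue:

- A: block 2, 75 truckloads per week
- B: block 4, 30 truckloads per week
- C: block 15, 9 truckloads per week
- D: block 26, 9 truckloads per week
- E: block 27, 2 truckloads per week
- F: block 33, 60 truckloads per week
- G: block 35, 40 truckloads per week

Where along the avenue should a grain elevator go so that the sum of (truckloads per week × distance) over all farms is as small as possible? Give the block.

x = 15

For a sum of weighted absolute distances on a line, the optimum is the weighted median (not the mean). Total weight W = 225; half-weight = 112.5.
Sort by position and accumulate weight:
  block 2 (A, w=75) → cum 75
  block 4 (B, w=30) → cum 105
  block 15 (C, w=9) → cum 114  ≥ 112.5 → median here
  block 26 (D, w=9) → cum 123
  block 27 (E, w=2) → cum 125
  block 33 (F, w=60) → cum 185
  block 35 (G, w=40) → cum 225
Optimal location: block 15.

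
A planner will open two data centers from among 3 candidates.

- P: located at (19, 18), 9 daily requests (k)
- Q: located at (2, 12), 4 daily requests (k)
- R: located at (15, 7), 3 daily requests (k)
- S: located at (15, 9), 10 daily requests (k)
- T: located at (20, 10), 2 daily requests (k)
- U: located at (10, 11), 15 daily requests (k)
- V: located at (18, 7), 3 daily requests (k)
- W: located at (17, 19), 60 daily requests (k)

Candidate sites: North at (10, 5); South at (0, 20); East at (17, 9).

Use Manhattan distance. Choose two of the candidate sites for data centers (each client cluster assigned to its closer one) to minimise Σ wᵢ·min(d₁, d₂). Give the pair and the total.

Evaluate every pair (each demand assigned to the nearer of the two):
  {North, East}: total = 898
  {South, East}: total = 923
  {North, South}: total = 1570
Best pair: {North, East} with total 898.

{North, East}, total 898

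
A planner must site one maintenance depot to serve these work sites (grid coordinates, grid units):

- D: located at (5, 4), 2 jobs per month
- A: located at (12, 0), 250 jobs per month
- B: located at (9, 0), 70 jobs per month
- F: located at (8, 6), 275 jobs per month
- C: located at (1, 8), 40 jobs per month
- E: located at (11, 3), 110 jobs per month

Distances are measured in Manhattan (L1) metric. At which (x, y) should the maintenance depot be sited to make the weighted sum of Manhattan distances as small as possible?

Manhattan distance separates: Σwᵢ(|x−xᵢ|+|y−yᵢ|) = Σwᵢ|x−xᵢ| + Σwᵢ|y−yᵢ|, so x and y are optimised independently as 1-D weighted medians.
Total weight W = 747; half = 373.5.
x-coordinate, sorted with cumulative weight:
  x=1 (C, w=40) cum 40
  x=5 (D, w=2) cum 42
  x=8 (F, w=275) cum 317
  x=9 (B, w=70) cum 387  ← median
  x=11 (E, w=110) cum 497
  x=12 (A, w=250) cum 747
⇒ x* = 9
y-coordinate, sorted with cumulative weight:
  y=0 (A, w=250) cum 250
  y=0 (B, w=70) cum 320
  y=3 (E, w=110) cum 430  ← median
  y=4 (D, w=2) cum 432
  y=6 (F, w=275) cum 707
  y=8 (C, w=40) cum 747
⇒ y* = 3

(9, 3)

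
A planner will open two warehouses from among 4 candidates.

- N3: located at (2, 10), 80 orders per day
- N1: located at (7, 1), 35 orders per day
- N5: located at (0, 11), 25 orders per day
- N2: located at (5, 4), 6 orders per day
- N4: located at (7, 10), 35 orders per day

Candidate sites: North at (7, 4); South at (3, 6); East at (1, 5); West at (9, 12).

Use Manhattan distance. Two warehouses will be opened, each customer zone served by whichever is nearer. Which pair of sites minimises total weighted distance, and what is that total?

{North, South}, total 927

Evaluate every pair (each demand assigned to the nearer of the two):
  {North, South}: total = 927
  {North, East}: total = 982
  {South, West}: total = 1079
  {East, West}: total = 1175
  {South, East}: total = 1194
  {North, West}: total = 1227
Best pair: {North, South} with total 927.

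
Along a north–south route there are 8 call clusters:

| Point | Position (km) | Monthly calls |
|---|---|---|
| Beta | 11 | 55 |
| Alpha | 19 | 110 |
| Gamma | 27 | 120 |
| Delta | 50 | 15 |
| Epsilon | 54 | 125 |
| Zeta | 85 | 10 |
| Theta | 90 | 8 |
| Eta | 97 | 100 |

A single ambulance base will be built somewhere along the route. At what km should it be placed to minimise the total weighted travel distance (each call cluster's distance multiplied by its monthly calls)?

For a sum of weighted absolute distances on a line, the optimum is the weighted median (not the mean). Total weight W = 543; half-weight = 271.5.
Sort by position and accumulate weight:
  km 11 (Beta, w=55) → cum 55
  km 19 (Alpha, w=110) → cum 165
  km 27 (Gamma, w=120) → cum 285  ≥ 271.5 → median here
  km 50 (Delta, w=15) → cum 300
  km 54 (Epsilon, w=125) → cum 425
  km 85 (Zeta, w=10) → cum 435
  km 90 (Theta, w=8) → cum 443
  km 97 (Eta, w=100) → cum 543
Optimal location: km 27.

x = 27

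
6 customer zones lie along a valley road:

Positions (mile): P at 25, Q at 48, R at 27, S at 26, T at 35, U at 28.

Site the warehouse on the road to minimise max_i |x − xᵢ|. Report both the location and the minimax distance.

The 1-center on a line is the midpoint of the two extreme points: leftmost at 25, rightmost at 48.
Optimal location = (25 + 48)/2 = 36.5; maximum distance = (48 − 25)/2 = 11.5.

location 36.5, max distance 11.5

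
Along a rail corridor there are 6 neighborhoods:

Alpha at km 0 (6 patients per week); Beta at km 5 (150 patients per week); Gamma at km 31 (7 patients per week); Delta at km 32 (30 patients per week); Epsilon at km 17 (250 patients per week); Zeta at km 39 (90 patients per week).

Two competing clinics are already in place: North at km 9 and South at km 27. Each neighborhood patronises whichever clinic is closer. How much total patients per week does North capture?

406

The indifferent point is the midpoint (9+27)/2 = 18; neighborhoods left of it (closer to North at 9) go to North, those right go to South.
  Alpha at 0 (w=6) → North
  Beta at 5 (w=150) → North
  Epsilon at 17 (w=250) → North
  Gamma at 31 (w=7) → South
  Delta at 32 (w=30) → South
  Zeta at 39 (w=90) → South
North captures 406; South captures 127.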